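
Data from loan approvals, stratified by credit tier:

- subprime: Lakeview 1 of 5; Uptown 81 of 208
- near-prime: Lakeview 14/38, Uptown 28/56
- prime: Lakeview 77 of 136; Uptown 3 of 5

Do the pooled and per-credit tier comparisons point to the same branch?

Subprime: Lakeview 1/5 = 20.0%, Uptown 81/208 = 38.9% → Uptown
Near-prime: Lakeview 14/38 = 36.8%, Uptown 28/56 = 50.0% → Uptown
Prime: Lakeview 77/136 = 56.6%, Uptown 3/5 = 60.0% → Uptown
Overall: Lakeview 92/179 = 51.4%, Uptown 112/269 = 41.6% → Lakeview
Uptown wins each credit group but Lakeview wins overall — the comparison reverses. Uptown's applications skew toward subprime, which has a lower base rate.

No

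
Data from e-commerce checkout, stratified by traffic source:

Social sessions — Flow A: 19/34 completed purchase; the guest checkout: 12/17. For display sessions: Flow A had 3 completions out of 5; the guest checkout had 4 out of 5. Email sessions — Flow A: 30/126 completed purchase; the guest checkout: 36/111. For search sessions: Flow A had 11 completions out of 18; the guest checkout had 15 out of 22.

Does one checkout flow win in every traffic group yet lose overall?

Social: Flow A 19/34 = 55.9%, the guest checkout 12/17 = 70.6% → the guest checkout
Display: Flow A 3/5 = 60.0%, the guest checkout 4/5 = 80.0% → the guest checkout
Email: Flow A 30/126 = 23.8%, the guest checkout 36/111 = 32.4% → the guest checkout
Search: Flow A 11/18 = 61.1%, the guest checkout 15/22 = 68.2% → the guest checkout
Overall: Flow A 63/183 = 34.4%, the guest checkout 67/155 = 43.2% → the guest checkout
The guest checkout wins overall and in every traffic group — no reversal.

No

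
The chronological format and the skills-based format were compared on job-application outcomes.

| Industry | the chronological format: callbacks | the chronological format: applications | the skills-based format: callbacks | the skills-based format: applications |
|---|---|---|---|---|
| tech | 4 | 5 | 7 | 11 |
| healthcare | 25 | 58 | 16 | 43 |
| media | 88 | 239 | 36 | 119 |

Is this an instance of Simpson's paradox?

No

Tech: the chronological format 4/5 = 80.0%, the skills-based format 7/11 = 63.6% → the chronological format
Healthcare: the chronological format 25/58 = 43.1%, the skills-based format 16/43 = 37.2% → the chronological format
Media: the chronological format 88/239 = 36.8%, the skills-based format 36/119 = 30.3% → the chronological format
Overall: the chronological format 117/302 = 38.7%, the skills-based format 59/173 = 34.1% → the chronological format
The chronological format wins overall and in every industry group — no reversal.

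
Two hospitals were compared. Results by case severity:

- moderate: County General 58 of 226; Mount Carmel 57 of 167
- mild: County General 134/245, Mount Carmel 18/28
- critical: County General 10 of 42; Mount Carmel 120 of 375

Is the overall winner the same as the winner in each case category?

Moderate: County General 58/226 = 25.7%, Mount Carmel 57/167 = 34.1% → Mount Carmel
Mild: County General 134/245 = 54.7%, Mount Carmel 18/28 = 64.3% → Mount Carmel
Critical: County General 10/42 = 23.8%, Mount Carmel 120/375 = 32.0% → Mount Carmel
Overall: County General 202/513 = 39.4%, Mount Carmel 195/570 = 34.2% → County General
Mount Carmel wins each case group but County General wins overall — the comparison reverses. Mount Carmel's patients skew toward critical, which has a lower base rate.

No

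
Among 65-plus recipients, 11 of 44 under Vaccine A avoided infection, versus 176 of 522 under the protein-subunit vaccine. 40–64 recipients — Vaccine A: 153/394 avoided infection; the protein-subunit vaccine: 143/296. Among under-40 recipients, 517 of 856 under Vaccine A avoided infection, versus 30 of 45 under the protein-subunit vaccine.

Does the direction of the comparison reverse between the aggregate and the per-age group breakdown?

Yes

65-plus: Vaccine A 11/44 = 25.0%, the protein-subunit vaccine 176/522 = 33.7% → the protein-subunit vaccine
40–64: Vaccine A 153/394 = 38.8%, the protein-subunit vaccine 143/296 = 48.3% → the protein-subunit vaccine
Under-40: Vaccine A 517/856 = 60.4%, the protein-subunit vaccine 30/45 = 66.7% → the protein-subunit vaccine
Overall: Vaccine A 681/1294 = 52.6%, the protein-subunit vaccine 349/863 = 40.4% → Vaccine A
The protein-subunit vaccine wins each age group but Vaccine A wins overall — the comparison reverses. The protein-subunit vaccine's recipients skew toward 65-plus, which has a lower base rate.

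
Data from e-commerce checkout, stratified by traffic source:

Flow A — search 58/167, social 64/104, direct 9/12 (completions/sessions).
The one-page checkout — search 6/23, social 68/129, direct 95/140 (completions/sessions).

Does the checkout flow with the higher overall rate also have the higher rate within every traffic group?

No

Search: Flow A 58/167 = 34.7%, the one-page checkout 6/23 = 26.1% → Flow A
Social: Flow A 64/104 = 61.5%, the one-page checkout 68/129 = 52.7% → Flow A
Direct: Flow A 9/12 = 75.0%, the one-page checkout 95/140 = 67.9% → Flow A
Overall: Flow A 131/283 = 46.3%, the one-page checkout 169/292 = 57.9% → the one-page checkout
Flow A wins each traffic group but the one-page checkout wins overall — the comparison reverses. Flow A's sessions skew toward search, which has a lower base rate.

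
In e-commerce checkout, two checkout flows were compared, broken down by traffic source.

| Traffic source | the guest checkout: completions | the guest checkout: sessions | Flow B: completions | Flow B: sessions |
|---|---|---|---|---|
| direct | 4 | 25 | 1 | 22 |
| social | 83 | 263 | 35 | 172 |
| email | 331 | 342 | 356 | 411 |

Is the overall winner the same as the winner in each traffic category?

Yes

Direct: the guest checkout 4/25 = 16.0%, Flow B 1/22 = 4.5% → the guest checkout
Social: the guest checkout 83/263 = 31.6%, Flow B 35/172 = 20.3% → the guest checkout
Email: the guest checkout 331/342 = 96.8%, Flow B 356/411 = 86.6% → the guest checkout
Overall: the guest checkout 418/630 = 66.3%, Flow B 392/605 = 64.8% → the guest checkout
The guest checkout wins overall and in every traffic group — no reversal.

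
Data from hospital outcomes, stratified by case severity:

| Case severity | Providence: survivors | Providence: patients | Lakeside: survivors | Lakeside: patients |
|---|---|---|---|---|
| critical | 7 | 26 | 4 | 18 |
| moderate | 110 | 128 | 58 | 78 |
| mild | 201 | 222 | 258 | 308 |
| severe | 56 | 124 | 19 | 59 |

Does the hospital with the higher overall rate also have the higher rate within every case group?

Critical: Providence 7/26 = 26.9%, Lakeside 4/18 = 22.2% → Providence
Moderate: Providence 110/128 = 85.9%, Lakeside 58/78 = 74.4% → Providence
Mild: Providence 201/222 = 90.5%, Lakeside 258/308 = 83.8% → Providence
Severe: Providence 56/124 = 45.2%, Lakeside 19/59 = 32.2% → Providence
Overall: Providence 374/500 = 74.8%, Lakeside 339/463 = 73.2% → Providence
Providence wins overall and in every case group — no reversal.

Yes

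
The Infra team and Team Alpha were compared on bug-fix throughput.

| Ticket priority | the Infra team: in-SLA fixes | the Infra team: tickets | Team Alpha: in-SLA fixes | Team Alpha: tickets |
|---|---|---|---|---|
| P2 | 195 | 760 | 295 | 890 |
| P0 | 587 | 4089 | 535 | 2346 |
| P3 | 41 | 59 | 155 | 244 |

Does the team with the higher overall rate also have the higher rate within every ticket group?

No

P2: the Infra team 195/760 = 25.7%, Team Alpha 295/890 = 33.1% → Team Alpha
P0: the Infra team 587/4089 = 14.4%, Team Alpha 535/2346 = 22.8% → Team Alpha
P3: the Infra team 41/59 = 69.5%, Team Alpha 155/244 = 63.5% → the Infra team
Overall: the Infra team 823/4908 = 16.8%, Team Alpha 985/3480 = 28.3% → Team Alpha
Neither sweeps: the Infra team wins 1 of 3 groups, Team Alpha wins 2. Team Alpha wins overall but not every group — no Simpson reversal.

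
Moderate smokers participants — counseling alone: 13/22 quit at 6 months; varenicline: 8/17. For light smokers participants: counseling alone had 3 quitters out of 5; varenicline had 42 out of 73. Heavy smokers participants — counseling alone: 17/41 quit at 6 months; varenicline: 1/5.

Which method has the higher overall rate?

Moderate smokers: counseling alone 13/22 = 59.1%, varenicline 8/17 = 47.1% → counseling alone
Light smokers: counseling alone 3/5 = 60.0%, varenicline 42/73 = 57.5% → counseling alone
Heavy smokers: counseling alone 17/41 = 41.5%, varenicline 1/5 = 20.0% → counseling alone
Overall: counseling alone 33/68 = 48.5%, varenicline 51/95 = 53.7% → varenicline
(Counseling alone wins every dependence group but varenicline wins overall — counseling alone's participants skew toward the low-rate heavy smokers group.)

varenicline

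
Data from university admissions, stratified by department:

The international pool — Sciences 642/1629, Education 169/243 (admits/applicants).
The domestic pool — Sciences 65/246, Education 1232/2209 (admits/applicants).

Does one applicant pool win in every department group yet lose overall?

Yes

Sciences: the international pool 642/1629 = 39.4%, the domestic pool 65/246 = 26.4% → the international pool
Education: the international pool 169/243 = 69.5%, the domestic pool 1232/2209 = 55.8% → the international pool
Overall: the international pool 811/1872 = 43.3%, the domestic pool 1297/2455 = 52.8% → the domestic pool
The international pool wins each department group but the domestic pool wins overall — the comparison reverses. The international pool's applicants skew toward Sciences, which has a lower base rate.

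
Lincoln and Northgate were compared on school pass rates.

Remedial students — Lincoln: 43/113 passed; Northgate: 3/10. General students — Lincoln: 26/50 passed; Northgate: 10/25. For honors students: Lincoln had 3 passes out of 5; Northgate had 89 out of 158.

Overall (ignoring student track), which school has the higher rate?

Remedial: Lincoln 43/113 = 38.1%, Northgate 3/10 = 30.0% → Lincoln
General: Lincoln 26/50 = 52.0%, Northgate 10/25 = 40.0% → Lincoln
Honors: Lincoln 3/5 = 60.0%, Northgate 89/158 = 56.3% → Lincoln
Overall: Lincoln 72/168 = 42.9%, Northgate 102/193 = 52.8% → Northgate
(Lincoln wins every student group but Northgate wins overall — Lincoln's students skew toward the low-rate remedial group.)

Northgate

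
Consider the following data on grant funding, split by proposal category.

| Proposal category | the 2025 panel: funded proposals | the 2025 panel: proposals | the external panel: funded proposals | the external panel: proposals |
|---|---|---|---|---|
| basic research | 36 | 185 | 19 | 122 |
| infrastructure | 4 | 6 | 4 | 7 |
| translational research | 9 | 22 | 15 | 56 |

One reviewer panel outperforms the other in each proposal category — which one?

the 2025 panel

Basic research: the 2025 panel 36/185 = 19.5%, the external panel 19/122 = 15.6% → the 2025 panel
Infrastructure: the 2025 panel 4/6 = 66.7%, the external panel 4/7 = 57.1% → the 2025 panel
Translational research: the 2025 panel 9/22 = 40.9%, the external panel 15/56 = 26.8% → the 2025 panel
The 2025 panel has the higher rate in all 3 groups.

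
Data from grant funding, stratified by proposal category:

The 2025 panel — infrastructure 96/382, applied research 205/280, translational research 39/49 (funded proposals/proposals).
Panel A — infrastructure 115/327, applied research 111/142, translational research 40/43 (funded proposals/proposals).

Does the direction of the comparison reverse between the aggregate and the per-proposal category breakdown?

Infrastructure: the 2025 panel 96/382 = 25.1%, Panel A 115/327 = 35.2% → Panel A
Applied research: the 2025 panel 205/280 = 73.2%, Panel A 111/142 = 78.2% → Panel A
Translational research: the 2025 panel 39/49 = 79.6%, Panel A 40/43 = 93.0% → Panel A
Overall: the 2025 panel 340/711 = 47.8%, Panel A 266/512 = 52.0% → Panel A
Panel A wins overall and in every proposal group — no reversal.

No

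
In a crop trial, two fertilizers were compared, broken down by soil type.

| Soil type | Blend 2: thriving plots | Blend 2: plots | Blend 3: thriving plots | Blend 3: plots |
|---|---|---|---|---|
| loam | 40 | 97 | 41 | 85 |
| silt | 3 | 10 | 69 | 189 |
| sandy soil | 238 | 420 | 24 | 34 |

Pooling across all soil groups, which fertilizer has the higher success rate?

Loam: Blend 2 40/97 = 41.2%, Blend 3 41/85 = 48.2% → Blend 3
Silt: Blend 2 3/10 = 30.0%, Blend 3 69/189 = 36.5% → Blend 3
Sandy soil: Blend 2 238/420 = 56.7%, Blend 3 24/34 = 70.6% → Blend 3
Overall: Blend 2 281/527 = 53.3%, Blend 3 134/308 = 43.5% → Blend 2
(Blend 3 wins every soil group but Blend 2 wins overall — Blend 3's plots skew toward the low-rate silt group.)

Blend 2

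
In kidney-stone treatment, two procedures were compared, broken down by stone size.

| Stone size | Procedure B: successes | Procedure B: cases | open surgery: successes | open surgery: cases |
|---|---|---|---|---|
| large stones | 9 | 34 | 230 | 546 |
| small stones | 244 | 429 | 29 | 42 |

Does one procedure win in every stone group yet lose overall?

Large stones: Procedure B 9/34 = 26.5%, open surgery 230/546 = 42.1% → open surgery
Small stones: Procedure B 244/429 = 56.9%, open surgery 29/42 = 69.0% → open surgery
Overall: Procedure B 253/463 = 54.6%, open surgery 259/588 = 44.0% → Procedure B
Open surgery wins each stone group but Procedure B wins overall — the comparison reverses. Open surgery's cases skew toward large stones, which has a lower base rate.

Yes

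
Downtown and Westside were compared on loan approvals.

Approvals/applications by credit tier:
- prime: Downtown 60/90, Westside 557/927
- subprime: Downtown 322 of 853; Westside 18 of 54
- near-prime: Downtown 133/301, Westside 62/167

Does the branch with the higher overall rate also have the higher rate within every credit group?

No

Prime: Downtown 60/90 = 66.7%, Westside 557/927 = 60.1% → Downtown
Subprime: Downtown 322/853 = 37.7%, Westside 18/54 = 33.3% → Downtown
Near-prime: Downtown 133/301 = 44.2%, Westside 62/167 = 37.1% → Downtown
Overall: Downtown 515/1244 = 41.4%, Westside 637/1148 = 55.5% → Westside
Downtown wins each credit group but Westside wins overall — the comparison reverses. Downtown's applications skew toward subprime, which has a lower base rate.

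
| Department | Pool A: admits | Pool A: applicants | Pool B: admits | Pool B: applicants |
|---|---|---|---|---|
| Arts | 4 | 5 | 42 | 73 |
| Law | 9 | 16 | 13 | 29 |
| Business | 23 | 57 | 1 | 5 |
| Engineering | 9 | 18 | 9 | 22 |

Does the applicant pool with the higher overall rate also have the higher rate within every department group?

Arts: Pool A 4/5 = 80.0%, Pool B 42/73 = 57.5% → Pool A
Law: Pool A 9/16 = 56.2%, Pool B 13/29 = 44.8% → Pool A
Business: Pool A 23/57 = 40.4%, Pool B 1/5 = 20.0% → Pool A
Engineering: Pool A 9/18 = 50.0%, Pool B 9/22 = 40.9% → Pool A
Overall: Pool A 45/96 = 46.9%, Pool B 65/129 = 50.4% → Pool B
Pool A wins each department group but Pool B wins overall — the comparison reverses. Pool A's applicants skew toward Business, which has a lower base rate.

No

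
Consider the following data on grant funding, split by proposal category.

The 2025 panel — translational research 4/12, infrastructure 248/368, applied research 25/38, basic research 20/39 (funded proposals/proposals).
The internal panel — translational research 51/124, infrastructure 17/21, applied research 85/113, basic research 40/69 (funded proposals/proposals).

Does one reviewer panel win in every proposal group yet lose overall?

Yes

Translational research: the 2025 panel 4/12 = 33.3%, the internal panel 51/124 = 41.1% → the internal panel
Infrastructure: the 2025 panel 248/368 = 67.4%, the internal panel 17/21 = 81.0% → the internal panel
Applied research: the 2025 panel 25/38 = 65.8%, the internal panel 85/113 = 75.2% → the internal panel
Basic research: the 2025 panel 20/39 = 51.3%, the internal panel 40/69 = 58.0% → the internal panel
Overall: the 2025 panel 297/457 = 65.0%, the internal panel 193/327 = 59.0% → the 2025 panel
The internal panel wins each proposal group but the 2025 panel wins overall — the comparison reverses. The internal panel's proposals skew toward translational research, which has a lower base rate.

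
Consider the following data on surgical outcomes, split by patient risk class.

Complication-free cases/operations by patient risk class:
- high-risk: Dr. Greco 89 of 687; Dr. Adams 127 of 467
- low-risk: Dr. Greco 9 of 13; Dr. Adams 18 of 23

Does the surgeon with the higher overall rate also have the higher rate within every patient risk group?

High-risk: Dr. Greco 89/687 = 13.0%, Dr. Adams 127/467 = 27.2% → Dr. Adams
Low-risk: Dr. Greco 9/13 = 69.2%, Dr. Adams 18/23 = 78.3% → Dr. Adams
Overall: Dr. Greco 98/700 = 14.0%, Dr. Adams 145/490 = 29.6% → Dr. Adams
Dr. Adams wins overall and in every patient risk group — no reversal.

Yes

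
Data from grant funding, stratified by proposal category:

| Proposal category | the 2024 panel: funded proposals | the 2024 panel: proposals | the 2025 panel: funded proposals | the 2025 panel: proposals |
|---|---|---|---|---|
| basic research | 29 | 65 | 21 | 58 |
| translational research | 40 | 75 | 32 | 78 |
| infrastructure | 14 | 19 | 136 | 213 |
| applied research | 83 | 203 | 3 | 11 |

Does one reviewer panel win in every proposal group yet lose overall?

Basic research: the 2024 panel 29/65 = 44.6%, the 2025 panel 21/58 = 36.2% → the 2024 panel
Translational research: the 2024 panel 40/75 = 53.3%, the 2025 panel 32/78 = 41.0% → the 2024 panel
Infrastructure: the 2024 panel 14/19 = 73.7%, the 2025 panel 136/213 = 63.8% → the 2024 panel
Applied research: the 2024 panel 83/203 = 40.9%, the 2025 panel 3/11 = 27.3% → the 2024 panel
Overall: the 2024 panel 166/362 = 45.9%, the 2025 panel 192/360 = 53.3% → the 2025 panel
The 2024 panel wins each proposal group but the 2025 panel wins overall — the comparison reverses. The 2024 panel's proposals skew toward applied research, which has a lower base rate.

Yes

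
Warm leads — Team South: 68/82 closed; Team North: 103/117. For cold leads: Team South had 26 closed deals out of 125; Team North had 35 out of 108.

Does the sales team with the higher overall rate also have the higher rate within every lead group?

Warm: Team South 68/82 = 82.9%, Team North 103/117 = 88.0% → Team North
Cold: Team South 26/125 = 20.8%, Team North 35/108 = 32.4% → Team North
Overall: Team South 94/207 = 45.4%, Team North 138/225 = 61.3% → Team North
Team North wins overall and in every lead group — no reversal.

Yes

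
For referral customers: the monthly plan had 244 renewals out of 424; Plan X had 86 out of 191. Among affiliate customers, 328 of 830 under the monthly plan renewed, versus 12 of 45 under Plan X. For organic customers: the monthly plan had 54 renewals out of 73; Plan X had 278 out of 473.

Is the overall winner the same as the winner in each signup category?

No

Referral: the monthly plan 244/424 = 57.5%, Plan X 86/191 = 45.0% → the monthly plan
Affiliate: the monthly plan 328/830 = 39.5%, Plan X 12/45 = 26.7% → the monthly plan
Organic: the monthly plan 54/73 = 74.0%, Plan X 278/473 = 58.8% → the monthly plan
Overall: the monthly plan 626/1327 = 47.2%, Plan X 376/709 = 53.0% → Plan X
The monthly plan wins each signup group but Plan X wins overall — the comparison reverses. The monthly plan's customers skew toward affiliate, which has a lower base rate.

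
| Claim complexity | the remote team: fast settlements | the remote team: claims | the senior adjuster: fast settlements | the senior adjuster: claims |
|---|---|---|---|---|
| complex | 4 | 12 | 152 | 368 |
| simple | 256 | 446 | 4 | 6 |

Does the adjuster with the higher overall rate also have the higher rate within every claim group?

No

Complex: the remote team 4/12 = 33.3%, the senior adjuster 152/368 = 41.3% → the senior adjuster
Simple: the remote team 256/446 = 57.4%, the senior adjuster 4/6 = 66.7% → the senior adjuster
Overall: the remote team 260/458 = 56.8%, the senior adjuster 156/374 = 41.7% → the remote team
The senior adjuster wins each claim group but the remote team wins overall — the comparison reverses. The senior adjuster's claims skew toward complex, which has a lower base rate.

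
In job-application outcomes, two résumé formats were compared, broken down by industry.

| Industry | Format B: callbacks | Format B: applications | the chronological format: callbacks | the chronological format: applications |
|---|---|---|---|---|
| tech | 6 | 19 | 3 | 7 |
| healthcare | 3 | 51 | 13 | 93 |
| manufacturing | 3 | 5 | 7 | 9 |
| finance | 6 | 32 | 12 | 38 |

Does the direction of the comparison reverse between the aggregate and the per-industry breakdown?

Tech: Format B 6/19 = 31.6%, the chronological format 3/7 = 42.9% → the chronological format
Healthcare: Format B 3/51 = 5.9%, the chronological format 13/93 = 14.0% → the chronological format
Manufacturing: Format B 3/5 = 60.0%, the chronological format 7/9 = 77.8% → the chronological format
Finance: Format B 6/32 = 18.8%, the chronological format 12/38 = 31.6% → the chronological format
Overall: Format B 18/107 = 16.8%, the chronological format 35/147 = 23.8% → the chronological format
The chronological format wins overall and in every industry group — no reversal.

No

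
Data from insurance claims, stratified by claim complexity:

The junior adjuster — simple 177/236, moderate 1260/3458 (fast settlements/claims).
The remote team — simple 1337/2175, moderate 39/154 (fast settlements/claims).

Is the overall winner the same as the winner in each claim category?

Simple: the junior adjuster 177/236 = 75.0%, the remote team 1337/2175 = 61.5% → the junior adjuster
Moderate: the junior adjuster 1260/3458 = 36.4%, the remote team 39/154 = 25.3% → the junior adjuster
Overall: the junior adjuster 1437/3694 = 38.9%, the remote team 1376/2329 = 59.1% → the remote team
The junior adjuster wins each claim group but the remote team wins overall — the comparison reverses. The junior adjuster's claims skew toward moderate, which has a lower base rate.

No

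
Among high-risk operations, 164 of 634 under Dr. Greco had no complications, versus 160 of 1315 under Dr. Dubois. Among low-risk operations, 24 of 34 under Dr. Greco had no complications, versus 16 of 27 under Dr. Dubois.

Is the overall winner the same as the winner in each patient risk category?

Yes

High-risk: Dr. Greco 164/634 = 25.9%, Dr. Dubois 160/1315 = 12.2% → Dr. Greco
Low-risk: Dr. Greco 24/34 = 70.6%, Dr. Dubois 16/27 = 59.3% → Dr. Greco
Overall: Dr. Greco 188/668 = 28.1%, Dr. Dubois 176/1342 = 13.1% → Dr. Greco
Dr. Greco wins overall and in every patient risk group — no reversal.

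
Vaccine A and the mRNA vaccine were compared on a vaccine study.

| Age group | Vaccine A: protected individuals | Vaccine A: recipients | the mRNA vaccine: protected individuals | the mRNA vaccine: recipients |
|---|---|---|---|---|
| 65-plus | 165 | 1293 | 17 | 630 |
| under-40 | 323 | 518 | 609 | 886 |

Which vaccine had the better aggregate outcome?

the mRNA vaccine

65-plus: Vaccine A 165/1293 = 12.8%, the mRNA vaccine 17/630 = 2.7% → Vaccine A
Under-40: Vaccine A 323/518 = 62.4%, the mRNA vaccine 609/886 = 68.7% → the mRNA vaccine
Overall: Vaccine A 488/1811 = 26.9%, the mRNA vaccine 626/1516 = 41.3% → the mRNA vaccine
(Neither sweeps every age group, but the mRNA vaccine has the higher pooled rate.)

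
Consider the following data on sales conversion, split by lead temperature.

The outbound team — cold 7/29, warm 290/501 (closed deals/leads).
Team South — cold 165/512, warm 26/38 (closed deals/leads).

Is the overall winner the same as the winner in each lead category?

Cold: the outbound team 7/29 = 24.1%, Team South 165/512 = 32.2% → Team South
Warm: the outbound team 290/501 = 57.9%, Team South 26/38 = 68.4% → Team South
Overall: the outbound team 297/530 = 56.0%, Team South 191/550 = 34.7% → the outbound team
Team South wins each lead group but the outbound team wins overall — the comparison reverses. Team South's leads skew toward cold, which has a lower base rate.

No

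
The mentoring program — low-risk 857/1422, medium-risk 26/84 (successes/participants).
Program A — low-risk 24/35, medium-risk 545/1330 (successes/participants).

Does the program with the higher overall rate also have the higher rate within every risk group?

No

Low-risk: the mentoring program 857/1422 = 60.3%, Program A 24/35 = 68.6% → Program A
Medium-risk: the mentoring program 26/84 = 31.0%, Program A 545/1330 = 41.0% → Program A
Overall: the mentoring program 883/1506 = 58.6%, Program A 569/1365 = 41.7% → the mentoring program
Program A wins each risk group but the mentoring program wins overall — the comparison reverses. Program A's participants skew toward medium-risk, which has a lower base rate.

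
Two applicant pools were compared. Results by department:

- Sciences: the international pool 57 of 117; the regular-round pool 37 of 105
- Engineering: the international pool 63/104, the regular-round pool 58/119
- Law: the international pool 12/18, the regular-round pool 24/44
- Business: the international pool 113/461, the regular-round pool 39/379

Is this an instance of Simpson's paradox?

Sciences: the international pool 57/117 = 48.7%, the regular-round pool 37/105 = 35.2% → the international pool
Engineering: the international pool 63/104 = 60.6%, the regular-round pool 58/119 = 48.7% → the international pool
Law: the international pool 12/18 = 66.7%, the regular-round pool 24/44 = 54.5% → the international pool
Business: the international pool 113/461 = 24.5%, the regular-round pool 39/379 = 10.3% → the international pool
Overall: the international pool 245/700 = 35.0%, the regular-round pool 158/647 = 24.4% → the international pool
The international pool wins overall and in every department group — no reversal.

No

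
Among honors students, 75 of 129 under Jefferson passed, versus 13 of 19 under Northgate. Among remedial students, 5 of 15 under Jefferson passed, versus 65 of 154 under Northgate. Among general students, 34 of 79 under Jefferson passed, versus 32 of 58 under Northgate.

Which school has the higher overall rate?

Honors: Jefferson 75/129 = 58.1%, Northgate 13/19 = 68.4% → Northgate
Remedial: Jefferson 5/15 = 33.3%, Northgate 65/154 = 42.2% → Northgate
General: Jefferson 34/79 = 43.0%, Northgate 32/58 = 55.2% → Northgate
Overall: Jefferson 114/223 = 51.1%, Northgate 110/231 = 47.6% → Jefferson
(Northgate wins every student group but Jefferson wins overall — Northgate's students skew toward the low-rate remedial group.)

Jefferson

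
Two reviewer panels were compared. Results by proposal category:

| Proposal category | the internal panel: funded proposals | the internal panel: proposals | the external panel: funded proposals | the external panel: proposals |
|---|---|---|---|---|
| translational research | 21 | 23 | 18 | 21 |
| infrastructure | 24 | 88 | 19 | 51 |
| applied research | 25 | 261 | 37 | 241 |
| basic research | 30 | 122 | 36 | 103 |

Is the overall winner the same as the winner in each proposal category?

No

Translational research: the internal panel 21/23 = 91.3%, the external panel 18/21 = 85.7% → the internal panel
Infrastructure: the internal panel 24/88 = 27.3%, the external panel 19/51 = 37.3% → the external panel
Applied research: the internal panel 25/261 = 9.6%, the external panel 37/241 = 15.4% → the external panel
Basic research: the internal panel 30/122 = 24.6%, the external panel 36/103 = 35.0% → the external panel
Overall: the internal panel 100/494 = 20.2%, the external panel 110/416 = 26.4% → the external panel
Neither sweeps: the internal panel wins 1 of 4 groups, the external panel wins 3. The external panel wins overall but not every group — no Simpson reversal.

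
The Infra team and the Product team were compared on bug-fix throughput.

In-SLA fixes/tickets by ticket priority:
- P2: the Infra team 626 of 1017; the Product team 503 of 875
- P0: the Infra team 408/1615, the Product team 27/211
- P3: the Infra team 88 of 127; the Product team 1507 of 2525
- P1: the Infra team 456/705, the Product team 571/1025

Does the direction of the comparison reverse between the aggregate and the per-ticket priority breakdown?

P2: the Infra team 626/1017 = 61.6%, the Product team 503/875 = 57.5% → the Infra team
P0: the Infra team 408/1615 = 25.3%, the Product team 27/211 = 12.8% → the Infra team
P3: the Infra team 88/127 = 69.3%, the Product team 1507/2525 = 59.7% → the Infra team
P1: the Infra team 456/705 = 64.7%, the Product team 571/1025 = 55.7% → the Infra team
Overall: the Infra team 1578/3464 = 45.6%, the Product team 2608/4636 = 56.3% → the Product team
The Infra team wins each ticket group but the Product team wins overall — the comparison reverses. The Infra team's tickets skew toward P0, which has a lower base rate.

Yes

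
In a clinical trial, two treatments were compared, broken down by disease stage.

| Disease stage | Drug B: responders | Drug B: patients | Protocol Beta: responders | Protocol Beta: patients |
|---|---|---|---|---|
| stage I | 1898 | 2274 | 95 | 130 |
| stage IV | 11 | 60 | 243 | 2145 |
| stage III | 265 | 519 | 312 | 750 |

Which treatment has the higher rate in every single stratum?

Drug B

Stage I: Drug B 1898/2274 = 83.5%, Protocol Beta 95/130 = 73.1% → Drug B
Stage IV: Drug B 11/60 = 18.3%, Protocol Beta 243/2145 = 11.3% → Drug B
Stage III: Drug B 265/519 = 51.1%, Protocol Beta 312/750 = 41.6% → Drug B
Drug B has the higher rate in all 3 groups.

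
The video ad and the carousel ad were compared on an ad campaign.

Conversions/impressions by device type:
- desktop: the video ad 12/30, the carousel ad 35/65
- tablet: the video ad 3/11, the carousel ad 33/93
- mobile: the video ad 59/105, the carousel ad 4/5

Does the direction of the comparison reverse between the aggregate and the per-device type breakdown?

Yes

Desktop: the video ad 12/30 = 40.0%, the carousel ad 35/65 = 53.8% → the carousel ad
Tablet: the video ad 3/11 = 27.3%, the carousel ad 33/93 = 35.5% → the carousel ad
Mobile: the video ad 59/105 = 56.2%, the carousel ad 4/5 = 80.0% → the carousel ad
Overall: the video ad 74/146 = 50.7%, the carousel ad 72/163 = 44.2% → the video ad
The carousel ad wins each device group but the video ad wins overall — the comparison reverses. The carousel ad's impressions skew toward tablet, which has a lower base rate.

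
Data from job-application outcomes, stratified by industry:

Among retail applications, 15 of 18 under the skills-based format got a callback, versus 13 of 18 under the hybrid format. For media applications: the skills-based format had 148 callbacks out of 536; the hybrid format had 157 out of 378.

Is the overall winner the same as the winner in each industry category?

No

Retail: the skills-based format 15/18 = 83.3%, the hybrid format 13/18 = 72.2% → the skills-based format
Media: the skills-based format 148/536 = 27.6%, the hybrid format 157/378 = 41.5% → the hybrid format
Overall: the skills-based format 163/554 = 29.4%, the hybrid format 170/396 = 42.9% → the hybrid format
Neither sweeps: the skills-based format wins 1 of 2 groups, the hybrid format wins 1. The hybrid format wins overall but not every group — no Simpson reversal.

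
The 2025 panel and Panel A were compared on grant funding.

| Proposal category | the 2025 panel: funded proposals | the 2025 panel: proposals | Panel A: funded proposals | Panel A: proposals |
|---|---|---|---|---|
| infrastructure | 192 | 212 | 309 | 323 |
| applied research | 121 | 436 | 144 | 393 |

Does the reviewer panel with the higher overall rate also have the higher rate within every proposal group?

Yes

Infrastructure: the 2025 panel 192/212 = 90.6%, Panel A 309/323 = 95.7% → Panel A
Applied research: the 2025 panel 121/436 = 27.8%, Panel A 144/393 = 36.6% → Panel A
Overall: the 2025 panel 313/648 = 48.3%, Panel A 453/716 = 63.3% → Panel A
Panel A wins overall and in every proposal group — no reversal.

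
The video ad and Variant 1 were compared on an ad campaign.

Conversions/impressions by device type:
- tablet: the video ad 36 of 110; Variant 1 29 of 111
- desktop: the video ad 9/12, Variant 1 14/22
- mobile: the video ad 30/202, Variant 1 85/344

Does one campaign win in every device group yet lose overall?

No

Tablet: the video ad 36/110 = 32.7%, Variant 1 29/111 = 26.1% → the video ad
Desktop: the video ad 9/12 = 75.0%, Variant 1 14/22 = 63.6% → the video ad
Mobile: the video ad 30/202 = 14.9%, Variant 1 85/344 = 24.7% → Variant 1
Overall: the video ad 75/324 = 23.1%, Variant 1 128/477 = 26.8% → Variant 1
Neither sweeps: the video ad wins 2 of 3 groups, Variant 1 wins 1. Variant 1 wins overall but not every group — no Simpson reversal.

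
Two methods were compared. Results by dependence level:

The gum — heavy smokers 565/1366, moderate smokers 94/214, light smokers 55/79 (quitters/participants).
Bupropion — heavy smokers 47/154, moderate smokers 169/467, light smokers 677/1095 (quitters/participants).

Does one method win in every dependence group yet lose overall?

Heavy smokers: the gum 565/1366 = 41.4%, bupropion 47/154 = 30.5% → the gum
Moderate smokers: the gum 94/214 = 43.9%, bupropion 169/467 = 36.2% → the gum
Light smokers: the gum 55/79 = 69.6%, bupropion 677/1095 = 61.8% → the gum
Overall: the gum 714/1659 = 43.0%, bupropion 893/1716 = 52.0% → bupropion
The gum wins each dependence group but bupropion wins overall — the comparison reverses. The gum's participants skew toward heavy smokers, which has a lower base rate.

Yes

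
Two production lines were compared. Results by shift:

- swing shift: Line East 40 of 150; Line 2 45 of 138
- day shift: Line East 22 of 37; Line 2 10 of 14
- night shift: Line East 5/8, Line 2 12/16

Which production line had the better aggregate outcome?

Swing shift: Line East 40/150 = 26.7%, Line 2 45/138 = 32.6% → Line 2
Day shift: Line East 22/37 = 59.5%, Line 2 10/14 = 71.4% → Line 2
Night shift: Line East 5/8 = 62.5%, Line 2 12/16 = 75.0% → Line 2
Overall: Line East 67/195 = 34.4%, Line 2 67/168 = 39.9% → Line 2

Line 2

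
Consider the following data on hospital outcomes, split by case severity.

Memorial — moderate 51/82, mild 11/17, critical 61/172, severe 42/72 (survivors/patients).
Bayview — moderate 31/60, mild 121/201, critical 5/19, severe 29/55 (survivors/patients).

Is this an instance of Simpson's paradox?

Moderate: Memorial 51/82 = 62.2%, Bayview 31/60 = 51.7% → Memorial
Mild: Memorial 11/17 = 64.7%, Bayview 121/201 = 60.2% → Memorial
Critical: Memorial 61/172 = 35.5%, Bayview 5/19 = 26.3% → Memorial
Severe: Memorial 42/72 = 58.3%, Bayview 29/55 = 52.7% → Memorial
Overall: Memorial 165/343 = 48.1%, Bayview 186/335 = 55.5% → Bayview
Memorial wins each case group but Bayview wins overall — the comparison reverses. Memorial's patients skew toward critical, which has a lower base rate.

Yes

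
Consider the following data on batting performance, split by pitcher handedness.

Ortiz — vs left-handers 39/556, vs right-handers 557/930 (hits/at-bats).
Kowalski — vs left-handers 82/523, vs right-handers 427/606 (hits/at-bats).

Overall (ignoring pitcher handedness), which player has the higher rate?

Kowalski

Vs left-handers: Ortiz 39/556 = 7.0%, Kowalski 82/523 = 15.7% → Kowalski
Vs right-handers: Ortiz 557/930 = 59.9%, Kowalski 427/606 = 70.5% → Kowalski
Overall: Ortiz 596/1486 = 40.1%, Kowalski 509/1129 = 45.1% → Kowalski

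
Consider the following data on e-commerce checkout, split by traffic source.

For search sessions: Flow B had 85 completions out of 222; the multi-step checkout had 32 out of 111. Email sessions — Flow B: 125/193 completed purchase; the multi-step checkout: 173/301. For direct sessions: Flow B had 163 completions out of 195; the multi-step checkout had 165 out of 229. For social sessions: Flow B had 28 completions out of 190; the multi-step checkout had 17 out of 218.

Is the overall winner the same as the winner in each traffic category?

Search: Flow B 85/222 = 38.3%, the multi-step checkout 32/111 = 28.8% → Flow B
Email: Flow B 125/193 = 64.8%, the multi-step checkout 173/301 = 57.5% → Flow B
Direct: Flow B 163/195 = 83.6%, the multi-step checkout 165/229 = 72.1% → Flow B
Social: Flow B 28/190 = 14.7%, the multi-step checkout 17/218 = 7.8% → Flow B
Overall: Flow B 401/800 = 50.1%, the multi-step checkout 387/859 = 45.1% → Flow B
Flow B wins overall and in every traffic group — no reversal.

Yes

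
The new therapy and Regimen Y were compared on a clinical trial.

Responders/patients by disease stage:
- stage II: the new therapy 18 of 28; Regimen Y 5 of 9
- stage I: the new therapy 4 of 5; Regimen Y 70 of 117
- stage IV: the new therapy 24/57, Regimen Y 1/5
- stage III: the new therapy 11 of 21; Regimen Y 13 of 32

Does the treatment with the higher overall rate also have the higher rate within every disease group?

No

Stage II: the new therapy 18/28 = 64.3%, Regimen Y 5/9 = 55.6% → the new therapy
Stage I: the new therapy 4/5 = 80.0%, Regimen Y 70/117 = 59.8% → the new therapy
Stage IV: the new therapy 24/57 = 42.1%, Regimen Y 1/5 = 20.0% → the new therapy
Stage III: the new therapy 11/21 = 52.4%, Regimen Y 13/32 = 40.6% → the new therapy
Overall: the new therapy 57/111 = 51.4%, Regimen Y 89/163 = 54.6% → Regimen Y
The new therapy wins each disease group but Regimen Y wins overall — the comparison reverses. The new therapy's patients skew toward stage IV, which has a lower base rate.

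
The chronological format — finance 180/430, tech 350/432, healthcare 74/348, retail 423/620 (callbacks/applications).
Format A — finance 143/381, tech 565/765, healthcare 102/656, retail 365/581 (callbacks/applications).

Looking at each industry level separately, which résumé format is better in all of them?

the chronological format

Finance: the chronological format 180/430 = 41.9%, Format A 143/381 = 37.5% → the chronological format
Tech: the chronological format 350/432 = 81.0%, Format A 565/765 = 73.9% → the chronological format
Healthcare: the chronological format 74/348 = 21.3%, Format A 102/656 = 15.5% → the chronological format
Retail: the chronological format 423/620 = 68.2%, Format A 365/581 = 62.8% → the chronological format
The chronological format has the higher rate in all 4 groups.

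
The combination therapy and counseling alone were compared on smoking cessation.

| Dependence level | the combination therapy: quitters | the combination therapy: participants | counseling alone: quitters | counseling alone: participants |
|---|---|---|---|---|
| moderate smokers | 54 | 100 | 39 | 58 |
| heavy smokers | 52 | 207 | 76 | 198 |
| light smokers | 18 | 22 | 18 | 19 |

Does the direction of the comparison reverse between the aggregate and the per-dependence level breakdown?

No

Moderate smokers: the combination therapy 54/100 = 54.0%, counseling alone 39/58 = 67.2% → counseling alone
Heavy smokers: the combination therapy 52/207 = 25.1%, counseling alone 76/198 = 38.4% → counseling alone
Light smokers: the combination therapy 18/22 = 81.8%, counseling alone 18/19 = 94.7% → counseling alone
Overall: the combination therapy 124/329 = 37.7%, counseling alone 133/275 = 48.4% → counseling alone
Counseling alone wins overall and in every dependence group — no reversal.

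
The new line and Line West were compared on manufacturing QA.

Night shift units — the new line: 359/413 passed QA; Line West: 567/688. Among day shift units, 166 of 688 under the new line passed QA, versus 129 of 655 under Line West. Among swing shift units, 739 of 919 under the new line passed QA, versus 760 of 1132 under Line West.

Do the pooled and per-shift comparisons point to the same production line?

Yes

Night shift: the new line 359/413 = 86.9%, Line West 567/688 = 82.4% → the new line
Day shift: the new line 166/688 = 24.1%, Line West 129/655 = 19.7% → the new line
Swing shift: the new line 739/919 = 80.4%, Line West 760/1132 = 67.1% → the new line
Overall: the new line 1264/2020 = 62.6%, Line West 1456/2475 = 58.8% → the new line
The new line wins overall and in every shift group — no reversal.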